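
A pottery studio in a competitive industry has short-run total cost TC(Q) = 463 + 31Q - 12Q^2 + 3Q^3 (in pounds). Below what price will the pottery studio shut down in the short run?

The firm shuts down when price falls below the minimum of average variable cost. AVC = VC/Q = 31 - 12Q + 3Q^2.
dAVC/dQ = -12 + 6Q = 0 gives Q = 2. min AVC = 31 - 12·2 + 3·2^2 = 19.
The firm shuts down for any P below £19.

£19 per unit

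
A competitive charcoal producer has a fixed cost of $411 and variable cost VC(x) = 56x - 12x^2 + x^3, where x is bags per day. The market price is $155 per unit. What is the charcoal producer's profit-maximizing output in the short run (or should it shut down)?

Produce at x = 11

Strip out fixed cost: VC = 56x - 12x^2 + x^3. Then AVC = 56 - 12x + x^2 and MC = 56 - 24x + 3x^2.
The AVC parabola has its vertex at x = 12/2 = 6, where AVC = 56 - 12·6 + 6^2 = $20.
Since P = $155 ≥ min AVC = $20, price covers variable cost and the firm should produce.
Solving P = MC: -99 - 24x + 3x^2 = 0 ⇒ x = -3 or 11. On the upward-sloping branch, x* = 11.
Check: AVC at x = 11 is $45 ≤ P, so revenue covers variable cost.
Profit = P·x − TC = 155·11 − 906 = $799.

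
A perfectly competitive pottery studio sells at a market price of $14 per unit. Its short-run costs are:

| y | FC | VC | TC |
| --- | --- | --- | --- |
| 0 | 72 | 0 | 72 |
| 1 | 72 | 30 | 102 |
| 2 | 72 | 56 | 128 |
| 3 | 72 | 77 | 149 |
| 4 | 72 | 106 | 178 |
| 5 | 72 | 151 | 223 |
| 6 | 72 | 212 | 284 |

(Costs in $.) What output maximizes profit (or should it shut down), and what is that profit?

Tabulate TR − TC: y=0: -72; y=1: -88; y=2: -100; y=3: -107; y=4: -122; y=5: -153; y=6: -200.
Profit is highest at y = 0. Equivalently, the lowest AVC in the table is 77/3 ≈ $25.67 at y = 3, and P = $14 falls below it — price never covers variable cost, so the firm shuts down and loses only its fixed cost.

y = 0 (shut down); profit = -$72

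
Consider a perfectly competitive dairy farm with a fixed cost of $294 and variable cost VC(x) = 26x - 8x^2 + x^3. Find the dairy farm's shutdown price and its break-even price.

Shutdown price = min AVC. AVC = 26 - 8x + x^2, with vertex at x = 4 and minimum $10.
ATC = 294/x + 26 - 8x + x^2. Setting dATC/dx = −294/x^2 − 8 + 2x = 0 gives x = 7 (since 2·7^3 − 8·7^2 = 294).
min ATC = 294/7 + 26 − 8·7 + 7^2 = $61. That is the break-even price.
Between these two prices the firm operates at a loss; above $61 it earns a profit.

Shutdown price = $10; break-even price = $61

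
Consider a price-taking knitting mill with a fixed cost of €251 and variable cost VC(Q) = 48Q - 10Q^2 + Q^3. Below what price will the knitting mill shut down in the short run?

The firm shuts down when price falls below the minimum of average variable cost. AVC = VC/Q = 48 - 10Q + Q^2.
At the minimum of AVC, MC = AVC. MC = 48 - 20Q + 3Q^2; setting MC = AVC gives 2Q^2 - 10Q = 0, so Q = 5. min AVC = 23.
So the shutdown price is €23.

€23 per unit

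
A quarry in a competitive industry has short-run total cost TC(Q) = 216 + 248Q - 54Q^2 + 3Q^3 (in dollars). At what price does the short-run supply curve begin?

$5 per unit

The shutdown price is the minimum of AVC. VC = 248Q - 54Q^2 + 3Q^3, so AVC = 248 - 54Q + 3Q^2.
dAVC/dQ = -54 + 6Q = 0 gives Q = 9. min AVC = 248 - 54·9 + 3·9^2 = 5.
The firm shuts down for any P below $5.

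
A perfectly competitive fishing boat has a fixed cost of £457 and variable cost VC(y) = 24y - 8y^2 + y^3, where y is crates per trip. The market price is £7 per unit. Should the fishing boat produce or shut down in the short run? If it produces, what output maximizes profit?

Variable cost is VC = 24y - 8y^2 + y^3, so AVC = VC/y = 24 - 8y + y^2 and MC = dTC/dy = 24 - 16y + 3y^2.
AVC hits its minimum where MC = AVC, at y = 4, giving min AVC = 24 - 8·4 + 4^2 = £8.
Since P = £7 < min AVC = £8, price fails to cover variable cost at any output.
Best response: produce nothing and absorb the £457 fixed cost.

Shut down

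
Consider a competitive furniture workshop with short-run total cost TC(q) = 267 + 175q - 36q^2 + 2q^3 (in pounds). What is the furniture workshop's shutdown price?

The shutdown price is the minimum of AVC. VC = 175q - 36q^2 + 2q^3, so AVC = 175 - 36q + 2q^2.
dAVC/dq = -36 + 4q = 0 gives q = 9. min AVC = 175 - 36·9 + 2·9^2 = 13.
For P < £13 the firm produces nothing.

£13 per unit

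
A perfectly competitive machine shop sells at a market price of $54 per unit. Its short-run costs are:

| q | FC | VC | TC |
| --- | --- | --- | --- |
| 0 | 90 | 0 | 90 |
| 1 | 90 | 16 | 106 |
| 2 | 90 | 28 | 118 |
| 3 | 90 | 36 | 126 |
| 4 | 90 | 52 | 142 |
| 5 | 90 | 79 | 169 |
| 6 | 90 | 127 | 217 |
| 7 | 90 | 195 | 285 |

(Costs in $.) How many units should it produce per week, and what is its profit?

Compute π = P·q − TC at each output: q=0: -90; q=1: -52; q=2: -10; q=3: 36; q=4: 74; q=5: 101; q=6: 107; q=7: 93.
Profit is maximized at q = 6. AVC there is 127/6 = $21.17 ≤ P, so producing beats shutting down (which would give -$90).

q = 6; profit = $107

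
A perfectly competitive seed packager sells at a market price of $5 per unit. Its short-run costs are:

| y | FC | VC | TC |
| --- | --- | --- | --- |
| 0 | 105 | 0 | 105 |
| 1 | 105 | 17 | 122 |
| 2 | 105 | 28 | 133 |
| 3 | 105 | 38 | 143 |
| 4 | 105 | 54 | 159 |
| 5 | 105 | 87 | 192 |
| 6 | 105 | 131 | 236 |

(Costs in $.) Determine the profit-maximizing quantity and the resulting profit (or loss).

Tabulate TR − TC: y=0: -105; y=1: -117; y=2: -123; y=3: -128; y=4: -139; y=5: -167; y=6: -206.
Profit is highest at y = 0. Equivalently, the lowest AVC in the table is 38/3 ≈ $12.67 at y = 3, and P = $5 falls below it — price never covers variable cost, so the firm shuts down and loses only its fixed cost.

y = 0 (shut down); profit = -$105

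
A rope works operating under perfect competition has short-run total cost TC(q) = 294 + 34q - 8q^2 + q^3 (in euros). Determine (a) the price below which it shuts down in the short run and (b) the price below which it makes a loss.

Shutdown price = min AVC. AVC = 34 - 8q + q^2, with vertex at q = 4 and minimum €18.
ATC = 294/q + 34 - 8q + q^2. Setting dATC/dq = −294/q^2 − 8 + 2q = 0 gives q = 7 (since 2·7^3 − 8·7^2 = 294).
min ATC = 294/7 + 34 − 8·7 + 7^2 = €69. That is the break-even price.
For €18 ≤ P < €69 the firm produces at a loss; below €18 it shuts down.

Shutdown price = €18; break-even price = €69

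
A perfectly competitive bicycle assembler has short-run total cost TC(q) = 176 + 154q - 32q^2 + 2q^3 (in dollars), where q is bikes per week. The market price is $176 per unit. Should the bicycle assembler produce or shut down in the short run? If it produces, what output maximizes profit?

Variable cost is VC = 154q - 32q^2 + 2q^3, so AVC = VC/q = 154 - 32q + 2q^2 and MC = dTC/dq = 154 - 64q + 6q^2.
AVC hits its minimum where MC = AVC, at q = 8, giving min AVC = 154 - 32·8 + 2·8^2 = $26.
P = $176 exceeds min AVC = $26, so the firm stays open.
P = MC gives -22 - 64q + 6q^2 = 0, with roots -1/3 and 11. Take the larger (rising MC): q* = 11.
Check: AVC at q = 11 is $44 ≤ P, so revenue covers variable cost.
Profit = P·q − TC = 176·11 − 660 = $1276.

Produce at q = 11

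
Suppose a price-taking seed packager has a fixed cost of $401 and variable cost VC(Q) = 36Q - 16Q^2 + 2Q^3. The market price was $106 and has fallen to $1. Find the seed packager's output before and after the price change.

Output falls from 7 to 0 (the firm shuts down)

MC = 36 - 32Q + 6Q^2; the shutdown threshold is min AVC = $4 (at Q = 4).
At P = $106 ≥ min AVC, set P = MC on the rising branch: Q = 7.
At P = $1 < min AVC = $4, price no longer covers variable cost at any output, so the firm shuts down: Q = 0.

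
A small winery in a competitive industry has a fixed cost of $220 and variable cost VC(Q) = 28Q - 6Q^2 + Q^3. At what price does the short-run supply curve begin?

The firm shuts down when price falls below the minimum of average variable cost. AVC = VC/Q = 28 - 6Q + Q^2.
At the minimum of AVC, MC = AVC. MC = 28 - 12Q + 3Q^2; setting MC = AVC gives 2Q^2 - 6Q = 0, so Q = 3. min AVC = 19.
For P < $19 the firm produces nothing.

$19 per unit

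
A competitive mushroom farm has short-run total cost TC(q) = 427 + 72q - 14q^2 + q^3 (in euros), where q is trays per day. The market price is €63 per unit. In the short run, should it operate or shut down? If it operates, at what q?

From TC, MC = TC'(q) = 72 - 28q + 3q^2 and AVC = VC/q = 72 - 14q + q^2.
AVC hits its minimum where MC = AVC, at q = 7, giving min AVC = 72 - 14·7 + 7^2 = €23.
P = €63 exceeds min AVC = €23, so the firm stays open.
Set P = MC: 63 = 72 - 28q + 3q^2 → 9 - 28q + 3q^2 = 0. The roots are q = 1/3 and q = 9; the profit-maximizing output is on the rising part of MC, so q* = 9.
Check: AVC at q = 9 is €27 ≤ P, so revenue covers variable cost.
Profit = P·q − TC = 63·9 − 670 = -€103, a loss, but smaller than the €427 fixed cost the firm would lose by shutting down.

Produce at q = 9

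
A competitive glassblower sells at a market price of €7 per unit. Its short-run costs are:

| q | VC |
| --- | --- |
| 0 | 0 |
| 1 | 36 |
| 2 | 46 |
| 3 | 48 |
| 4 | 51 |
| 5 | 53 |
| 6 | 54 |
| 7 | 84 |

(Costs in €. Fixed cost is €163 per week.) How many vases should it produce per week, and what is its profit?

Profit at each row (π = 7q − TC): q=0: -163; q=1: -192; q=2: -195; q=3: -190; q=4: -186; q=5: -181; q=6: -175; q=7: -198.
Profit is highest at q = 0. Equivalently, the lowest AVC in the table is 54/6 ≈ €9 at q = 6, and P = €7 falls below it — price never covers variable cost, so the firm shuts down and loses only its fixed cost.

q = 0 (shut down); profit = -€163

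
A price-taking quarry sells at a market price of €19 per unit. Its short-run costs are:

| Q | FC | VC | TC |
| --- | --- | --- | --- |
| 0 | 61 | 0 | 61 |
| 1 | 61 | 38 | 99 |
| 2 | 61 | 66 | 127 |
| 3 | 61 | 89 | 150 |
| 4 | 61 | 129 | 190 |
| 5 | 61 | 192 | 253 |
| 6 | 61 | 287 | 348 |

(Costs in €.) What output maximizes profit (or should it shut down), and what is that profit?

Compute π = P·Q − TC at each output: Q=0: -61; Q=1: -80; Q=2: -89; Q=3: -93; Q=4: -114; Q=5: -158; Q=6: -234.
Profit is highest at Q = 0. Equivalently, the lowest AVC in the table is 89/3 ≈ €29.67 at Q = 3, and P = €19 falls below it — price never covers variable cost, so the firm shuts down and loses only its fixed cost.

Q = 0 (shut down); profit = -€61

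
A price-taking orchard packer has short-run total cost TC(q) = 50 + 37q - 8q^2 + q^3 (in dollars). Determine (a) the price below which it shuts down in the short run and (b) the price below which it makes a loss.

Shutdown price = min AVC. AVC = 37 - 8q + q^2, with vertex at q = 4 and minimum $21.
ATC = 50/q + 37 - 8q + q^2. Setting dATC/dq = −50/q^2 − 8 + 2q = 0 gives q = 5 (since 2·5^3 − 8·5^2 = 50).
min ATC = 50/5 + 37 − 8·5 + 5^2 = $32. That is the break-even price.
For $21 ≤ P < $32 the firm produces at a loss; below $21 it shuts down.

Shutdown price = $21; break-even price = $32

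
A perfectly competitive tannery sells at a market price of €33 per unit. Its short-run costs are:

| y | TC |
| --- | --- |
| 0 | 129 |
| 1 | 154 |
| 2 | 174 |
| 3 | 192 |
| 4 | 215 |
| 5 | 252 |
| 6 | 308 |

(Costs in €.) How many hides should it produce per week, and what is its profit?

Compute π = P·y − TC at each output: y=0: -129; y=1: -121; y=2: -108; y=3: -93; y=4: -83; y=5: -87; y=6: -110.
Profit is maximized at y = 4. AVC there is 86/4 = €21.50 ≤ P, so producing beats shutting down (which would give -€129).

y = 4; profit = -€83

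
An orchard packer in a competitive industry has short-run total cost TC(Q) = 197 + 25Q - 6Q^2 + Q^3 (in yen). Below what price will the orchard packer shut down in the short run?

Short-run supply begins at min AVC. From VC = 25Q - 6Q^2 + Q^3, AVC = 25 - 6Q + Q^2.
At the minimum of AVC, MC = AVC. MC = 25 - 12Q + 3Q^2; setting MC = AVC gives 2Q^2 - 6Q = 0, so Q = 3. min AVC = 16.
So the shutdown price is ¥16.

¥16 per unit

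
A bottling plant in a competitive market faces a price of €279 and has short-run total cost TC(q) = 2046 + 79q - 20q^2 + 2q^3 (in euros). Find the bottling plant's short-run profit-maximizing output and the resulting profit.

Profit = -€46 at q = 10

AVC = 79 - 20q + 2q^2 has its minimum €29 at q = 5; price €279 clears that bar, so the firm operates.
With MC = 79 - 40q + 6q^2, P = MC on the upward-sloping part at q* = 10.
TR = 279·10 = 2790. TC = 2046 + 790 = 2836. Profit = 2790 − 2836 = -€46.
Shutting down would mean losing the fixed cost of €2046, so operating at a loss of €46 is better by €2000.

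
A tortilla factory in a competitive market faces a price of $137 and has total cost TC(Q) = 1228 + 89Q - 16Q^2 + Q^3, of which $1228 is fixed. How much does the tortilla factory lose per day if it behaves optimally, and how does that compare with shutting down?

Profit = -$76 at Q = 12

AVC = 89 - 16Q + Q^2 has its minimum $25 at Q = 8; price $137 clears that bar, so the firm operates.
With MC = 89 - 32Q + 3Q^2, P = MC on the upward-sloping part at Q* = 12.
TR = 137·12 = 1644. TC = 1228 + 492 = 1720. Profit = 1644 − 1720 = -$76.
Shutting down would mean losing the fixed cost of $1228, so operating at a loss of $76 is better by $1152.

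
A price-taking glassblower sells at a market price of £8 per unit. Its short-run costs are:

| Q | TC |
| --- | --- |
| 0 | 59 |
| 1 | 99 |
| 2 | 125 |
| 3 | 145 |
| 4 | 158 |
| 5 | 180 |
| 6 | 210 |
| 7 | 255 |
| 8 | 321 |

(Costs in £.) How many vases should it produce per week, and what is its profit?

Compute π = P·Q − TC at each output: Q=0: -59; Q=1: -91; Q=2: -109; Q=3: -121; Q=4: -126; Q=5: -140; Q=6: -162; Q=7: -199; Q=8: -257.
Profit is highest at Q = 0. Equivalently, the lowest AVC in the table is 121/5 ≈ £24.20 at Q = 5, and P = £8 falls below it — price never covers variable cost, so the firm shuts down and loses only its fixed cost.

Q = 0 (shut down); profit = -£59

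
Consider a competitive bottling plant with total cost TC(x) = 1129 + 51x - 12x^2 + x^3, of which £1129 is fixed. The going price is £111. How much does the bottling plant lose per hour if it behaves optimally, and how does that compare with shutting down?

AVC = 51 - 12x + x^2; min AVC = £15 at x = 6. Since P = £111 ≥ min AVC, the firm produces.
MC = 51 - 24x + 3x^2. Setting P = MC and taking the root on the rising branch gives x* = 10.
TR = 111·10 = 1110. TC = 1129 + 310 = 1439. Profit = 1110 − 1439 = -£329.
By producing, the firm covers all variable cost plus £800 of fixed cost; shutting down would lose the full £1129.

Profit = -£329 at x = 10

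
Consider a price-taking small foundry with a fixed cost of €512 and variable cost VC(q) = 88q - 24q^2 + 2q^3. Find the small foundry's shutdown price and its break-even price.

AVC = 88 - 24q + 2q^2; minimized at q = 6, giving min AVC = €16. That is the shutdown price.
ATC = 512/q + 88 - 24q + 2q^2. Setting dATC/dq = −512/q^2 − 24 + 4q = 0 gives q = 8 (since 4·8^3 − 24·8^2 = 512).
min ATC = 512/8 + 88 − 24·8 + 2·8^2 = €88. That is the break-even price.
For €16 ≤ P < €88 the firm produces at a loss; below €16 it shuts down.

Shutdown price = €16; break-even price = €88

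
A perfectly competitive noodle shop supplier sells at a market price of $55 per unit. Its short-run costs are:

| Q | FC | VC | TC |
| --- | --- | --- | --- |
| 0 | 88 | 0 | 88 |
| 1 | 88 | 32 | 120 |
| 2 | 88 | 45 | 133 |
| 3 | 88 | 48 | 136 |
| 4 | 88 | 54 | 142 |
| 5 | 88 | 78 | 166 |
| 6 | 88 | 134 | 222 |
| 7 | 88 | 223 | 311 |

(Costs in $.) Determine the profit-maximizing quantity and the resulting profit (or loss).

Compute π = P·Q − TC at each output: Q=0: -88; Q=1: -65; Q=2: -23; Q=3: 29; Q=4: 78; Q=5: 109; Q=6: 108; Q=7: 74.
Profit is maximized at Q = 5. AVC there is 78/5 = $15.60 ≤ P, so producing beats shutting down (which would give -$88).

Q = 5; profit = $109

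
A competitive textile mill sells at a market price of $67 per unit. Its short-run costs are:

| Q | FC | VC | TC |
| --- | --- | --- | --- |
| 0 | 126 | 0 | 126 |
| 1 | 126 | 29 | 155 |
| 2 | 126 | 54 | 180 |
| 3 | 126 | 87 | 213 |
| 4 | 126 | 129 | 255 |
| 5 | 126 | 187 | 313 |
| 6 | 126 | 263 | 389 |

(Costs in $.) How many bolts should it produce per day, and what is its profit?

Compute π = P·Q − TC at each output: Q=0: -126; Q=1: -88; Q=2: -46; Q=3: -12; Q=4: 13; Q=5: 22; Q=6: 13.
Profit is maximized at Q = 5. AVC there is 187/5 = $37.40 ≤ P, so producing beats shutting down (which would give -$126).

Q = 5; profit = $22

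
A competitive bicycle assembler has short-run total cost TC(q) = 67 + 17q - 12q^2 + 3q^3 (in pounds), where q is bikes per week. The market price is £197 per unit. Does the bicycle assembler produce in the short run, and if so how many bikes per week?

Produce at q = 6

Variable cost is VC = 17q - 12q^2 + 3q^3, so AVC = VC/q = 17 - 12q + 3q^2 and MC = dTC/dq = 17 - 24q + 9q^2.
The AVC parabola has its vertex at q = 12/6 = 2, where AVC = 17 - 12·2 + 3·2^2 = £5.
Because £197 ≥ £5, revenue can cover variable cost; the firm operates.
Solving P = MC: -180 - 24q + 9q^2 = 0 ⇒ q = -10/3 or 6. On the upward-sloping branch, q* = 6.
Check: AVC at q = 6 is £53 ≤ P, so revenue covers variable cost.
Profit = P·q − TC = 197·6 − 385 = £797.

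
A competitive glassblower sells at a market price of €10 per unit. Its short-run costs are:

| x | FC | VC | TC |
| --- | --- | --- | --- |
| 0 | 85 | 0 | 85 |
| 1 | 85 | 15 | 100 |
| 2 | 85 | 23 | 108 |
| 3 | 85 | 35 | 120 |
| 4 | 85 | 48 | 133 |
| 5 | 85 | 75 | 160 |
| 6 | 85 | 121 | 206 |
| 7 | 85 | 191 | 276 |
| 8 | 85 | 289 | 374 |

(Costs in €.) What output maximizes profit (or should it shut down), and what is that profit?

x = 0 (shut down); profit = -€85

Compute π = P·x − TC at each output: x=0: -85; x=1: -90; x=2: -88; x=3: -90; x=4: -93; x=5: -110; x=6: -146; x=7: -206; x=8: -294.
Profit is highest at x = 0. Equivalently, the lowest AVC in the table is 23/2 ≈ €11.50 at x = 2, and P = €10 falls below it — price never covers variable cost, so the firm shuts down and loses only its fixed cost.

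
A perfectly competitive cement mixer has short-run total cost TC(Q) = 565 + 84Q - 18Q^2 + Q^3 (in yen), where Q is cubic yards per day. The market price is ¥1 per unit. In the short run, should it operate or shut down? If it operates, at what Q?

Shut down

From TC, MC = TC'(Q) = 84 - 36Q + 3Q^2 and AVC = VC/Q = 84 - 18Q + Q^2.
AVC hits its minimum where MC = AVC, at Q = 9, giving min AVC = 84 - 18·9 + 9^2 = ¥3.
With P < min AVC (¥1 < ¥3), every unit sold adds to the loss.
Best response: produce nothing and absorb the ¥565 fixed cost.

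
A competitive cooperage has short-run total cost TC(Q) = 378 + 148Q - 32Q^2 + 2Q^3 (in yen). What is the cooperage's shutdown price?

Short-run supply begins at min AVC. From VC = 148Q - 32Q^2 + 2Q^3, AVC = 148 - 32Q + 2Q^2.
dAVC/dQ = -32 + 4Q = 0 gives Q = 8. min AVC = 148 - 32·8 + 2·8^2 = 20.
So the shutdown price is ¥20.

¥20 per unit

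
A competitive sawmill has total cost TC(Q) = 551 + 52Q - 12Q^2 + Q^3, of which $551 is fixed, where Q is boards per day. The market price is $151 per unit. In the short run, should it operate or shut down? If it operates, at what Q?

Produce at Q = 11

Variable cost is VC = 52Q - 12Q^2 + Q^3, so AVC = VC/Q = 52 - 12Q + Q^2 and MC = dTC/dQ = 52 - 24Q + 3Q^2.
AVC is minimized where dAVC/dQ = -12 + 2Q = 0, at Q = 6; min AVC = 52 - 12·6 + 6^2 = $16.
P = $151 exceeds min AVC = $16, so the firm stays open.
Set P = MC: 151 = 52 - 24Q + 3Q^2 → -99 - 24Q + 3Q^2 = 0. The roots are Q = -3 and Q = 11; the profit-maximizing output is on the rising part of MC, so Q* = 11.
Check: AVC at Q = 11 is $41 ≤ P, so revenue covers variable cost.
Profit = P·Q − TC = 151·11 − 1002 = $659.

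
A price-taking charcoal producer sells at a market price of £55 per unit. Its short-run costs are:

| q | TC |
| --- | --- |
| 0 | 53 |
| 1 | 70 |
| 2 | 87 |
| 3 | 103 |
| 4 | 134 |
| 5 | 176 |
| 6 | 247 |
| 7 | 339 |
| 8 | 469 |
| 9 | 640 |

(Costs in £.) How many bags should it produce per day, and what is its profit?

Tabulate TR − TC: q=0: -53; q=1: -15; q=2: 23; q=3: 62; q=4: 86; q=5: 99; q=6: 83; q=7: 46; q=8: -29; q=9: -145.
Profit is maximized at q = 5. AVC there is 123/5 = £24.60 ≤ P, so producing beats shutting down (which would give -£53).

q = 5; profit = £99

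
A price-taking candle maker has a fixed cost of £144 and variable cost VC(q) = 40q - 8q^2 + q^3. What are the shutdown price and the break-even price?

Shutdown price = £24; break-even price = £52

Shutdown price = min AVC. AVC = 40 - 8q + q^2, with vertex at q = 4 and minimum £24.
ATC = 144/q + 40 - 8q + q^2. Setting dATC/dq = −144/q^2 − 8 + 2q = 0 gives q = 6 (since 2·6^3 − 8·6^2 = 144).
min ATC = 144/6 + 40 − 8·6 + 6^2 = £52. That is the break-even price.
Between these two prices the firm operates at a loss; above £52 it earns a profit.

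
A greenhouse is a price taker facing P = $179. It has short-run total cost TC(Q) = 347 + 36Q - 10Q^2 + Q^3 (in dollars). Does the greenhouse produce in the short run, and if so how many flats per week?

Produce at Q = 11

Variable cost is VC = 36Q - 10Q^2 + Q^3, so AVC = VC/Q = 36 - 10Q + Q^2 and MC = dTC/dQ = 36 - 20Q + 3Q^2.
AVC is minimized where dAVC/dQ = -10 + 2Q = 0, at Q = 5; min AVC = 36 - 10·5 + 5^2 = $11.
Because $179 ≥ $11, revenue can cover variable cost; the firm operates.
Set P = MC: 179 = 36 - 20Q + 3Q^2 → -143 - 20Q + 3Q^2 = 0. The roots are Q = -13/3 and Q = 11; the profit-maximizing output is on the rising part of MC, so Q* = 11.
Check: AVC at Q = 11 is $47 ≤ P, so revenue covers variable cost.
Profit = P·Q − TC = 179·11 − 864 = $1105.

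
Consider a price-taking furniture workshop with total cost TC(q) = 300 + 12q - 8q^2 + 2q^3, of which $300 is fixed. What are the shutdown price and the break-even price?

Shutdown price = $4; break-even price = $82

AVC = 12 - 8q + 2q^2; minimized at q = 2, giving min AVC = $4. That is the shutdown price.
ATC = 300/q + 12 - 8q + 2q^2. Setting dATC/dq = −300/q^2 − 8 + 4q = 0 gives q = 5 (since 4·5^3 − 8·5^2 = 300).
min ATC = 300/5 + 12 − 8·5 + 2·5^2 = $82. That is the break-even price.
Between these two prices the firm operates at a loss; above $82 it earns a profit.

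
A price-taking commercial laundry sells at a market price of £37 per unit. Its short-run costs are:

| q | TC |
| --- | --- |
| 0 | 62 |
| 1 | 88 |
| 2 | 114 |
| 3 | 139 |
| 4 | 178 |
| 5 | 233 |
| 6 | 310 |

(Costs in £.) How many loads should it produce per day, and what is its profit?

q = 3; profit = -£28

Tabulate TR − TC: q=0: -62; q=1: -51; q=2: -40; q=3: -28; q=4: -30; q=5: -48; q=6: -88.
Profit is maximized at q = 3. AVC there is 77/3 = £25.67 ≤ P, so producing beats shutting down (which would give -£62).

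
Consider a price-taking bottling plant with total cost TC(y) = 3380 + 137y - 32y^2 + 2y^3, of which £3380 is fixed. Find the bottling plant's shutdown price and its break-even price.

Shutdown price = £9; break-even price = £319

Shutdown price = min AVC. AVC = 137 - 32y + 2y^2, with vertex at y = 8 and minimum £9.
ATC = 3380/y + 137 - 32y + 2y^2. Setting dATC/dy = −3380/y^2 − 32 + 4y = 0 gives y = 13 (since 4·13^3 − 32·13^2 = 3380).
min ATC = 3380/13 + 137 − 32·13 + 2·13^2 = £319. That is the break-even price.
Between these two prices the firm operates at a loss; above £319 it earns a profit.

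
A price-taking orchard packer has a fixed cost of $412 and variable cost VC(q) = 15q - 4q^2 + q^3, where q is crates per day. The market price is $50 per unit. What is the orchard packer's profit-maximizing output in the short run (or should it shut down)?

Produce at q = 5

Strip out fixed cost: VC = 15q - 4q^2 + q^3. Then AVC = 15 - 4q + q^2 and MC = 15 - 8q + 3q^2.
AVC hits its minimum where MC = AVC, at q = 2, giving min AVC = 15 - 4·2 + 2^2 = $11.
Because $50 ≥ $11, revenue can cover variable cost; the firm operates.
Set P = MC: 50 = 15 - 8q + 3q^2 → -35 - 8q + 3q^2 = 0. The roots are q = -7/3 and q = 5; the profit-maximizing output is on the rising part of MC, so q* = 5.
Check: AVC at q = 5 is $20 ≤ P, so revenue covers variable cost.
Profit = P·q − TC = 50·5 − 512 = -$262, a loss, but smaller than the $412 fixed cost the firm would lose by shutting down.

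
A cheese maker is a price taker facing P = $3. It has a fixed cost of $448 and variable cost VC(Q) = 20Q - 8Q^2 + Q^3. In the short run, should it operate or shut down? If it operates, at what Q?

Shut down

From TC, MC = TC'(Q) = 20 - 16Q + 3Q^2 and AVC = VC/Q = 20 - 8Q + Q^2.
AVC hits its minimum where MC = AVC, at Q = 4, giving min AVC = 20 - 8·4 + 4^2 = $4.
Since P = $3 < min AVC = $4, price fails to cover variable cost at any output.
Shutting down limits the loss to fixed cost, $448.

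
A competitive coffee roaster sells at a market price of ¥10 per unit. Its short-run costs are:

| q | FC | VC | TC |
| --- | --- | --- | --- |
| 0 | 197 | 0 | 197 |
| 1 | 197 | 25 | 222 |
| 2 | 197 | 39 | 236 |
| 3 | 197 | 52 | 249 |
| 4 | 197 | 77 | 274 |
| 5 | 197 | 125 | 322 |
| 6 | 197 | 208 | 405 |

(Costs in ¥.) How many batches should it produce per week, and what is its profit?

Compute π = P·q − TC at each output: q=0: -197; q=1: -212; q=2: -216; q=3: -219; q=4: -234; q=5: -272; q=6: -345.
Profit is highest at q = 0. Equivalently, the lowest AVC in the table is 52/3 ≈ ¥17.33 at q = 3, and P = ¥10 falls below it — price never covers variable cost, so the firm shuts down and loses only its fixed cost.

q = 0 (shut down); profit = -¥197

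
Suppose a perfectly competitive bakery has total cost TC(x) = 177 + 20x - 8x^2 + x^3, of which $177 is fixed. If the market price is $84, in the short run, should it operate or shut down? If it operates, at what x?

Produce at x = 8

From TC, MC = TC'(x) = 20 - 16x + 3x^2 and AVC = VC/x = 20 - 8x + x^2.
AVC is minimized where dAVC/dx = -8 + 2x = 0, at x = 4; min AVC = 20 - 8·4 + 4^2 = $4.
Because $84 ≥ $4, revenue can cover variable cost; the firm operates.
Solving P = MC: -64 - 16x + 3x^2 = 0 ⇒ x = -8/3 or 8. On the upward-sloping branch, x* = 8.
Check: AVC at x = 8 is $20 ≤ P, so revenue covers variable cost.
Profit = P·x − TC = 84·8 − 337 = $335.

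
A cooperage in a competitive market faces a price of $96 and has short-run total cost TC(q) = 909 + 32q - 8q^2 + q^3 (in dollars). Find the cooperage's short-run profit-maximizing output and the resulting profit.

AVC = 32 - 8q + q^2; min AVC = $16 at q = 4. Since P = $96 ≥ min AVC, the firm produces.
With MC = 32 - 16q + 3q^2, P = MC on the upward-sloping part at q* = 8.
TR = 96·8 = 768. TC = 909 + 256 = 1165. Profit = 768 − 1165 = -$397.
Shutting down would mean losing the fixed cost of $909, so operating at a loss of $397 is better by $512.

Profit = -$397 at q = 8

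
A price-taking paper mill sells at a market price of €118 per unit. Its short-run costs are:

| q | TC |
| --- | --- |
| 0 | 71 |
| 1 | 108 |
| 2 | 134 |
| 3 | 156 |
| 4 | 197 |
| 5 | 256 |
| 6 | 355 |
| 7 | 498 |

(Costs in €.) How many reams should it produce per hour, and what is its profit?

Compute π = P·q − TC at each output: q=0: -71; q=1: 10; q=2: 102; q=3: 198; q=4: 275; q=5: 334; q=6: 353; q=7: 328.
Profit is maximized at q = 6. AVC there is 284/6 = €47.33 ≤ P, so producing beats shutting down (which would give -€71).

q = 6; profit = €353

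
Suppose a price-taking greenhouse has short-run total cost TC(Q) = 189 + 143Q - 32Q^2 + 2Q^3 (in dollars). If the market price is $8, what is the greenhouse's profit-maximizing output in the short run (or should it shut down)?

Strip out fixed cost: VC = 143Q - 32Q^2 + 2Q^3. Then AVC = 143 - 32Q + 2Q^2 and MC = 143 - 64Q + 6Q^2.
AVC is minimized where dAVC/dQ = -32 + 4Q = 0, at Q = 8; min AVC = 143 - 32·8 + 2·8^2 = $15.
Since P = $8 < min AVC = $15, price fails to cover variable cost at any output.
Shutting down limits the loss to fixed cost, $189.

Shut down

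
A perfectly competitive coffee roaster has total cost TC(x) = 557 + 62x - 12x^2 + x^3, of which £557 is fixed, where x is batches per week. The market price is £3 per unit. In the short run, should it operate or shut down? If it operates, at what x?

Shut down

Variable cost is VC = 62x - 12x^2 + x^3, so AVC = VC/x = 62 - 12x + x^2 and MC = dTC/dx = 62 - 24x + 3x^2.
AVC is minimized where dAVC/dx = -12 + 2x = 0, at x = 6; min AVC = 62 - 12·6 + 6^2 = £26.
Since P = £3 < min AVC = £26, price fails to cover variable cost at any output.
Best response: produce nothing and absorb the £557 fixed cost.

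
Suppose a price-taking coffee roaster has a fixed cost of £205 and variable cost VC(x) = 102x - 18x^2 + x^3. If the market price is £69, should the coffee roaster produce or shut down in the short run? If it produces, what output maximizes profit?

Produce at x = 11

From TC, MC = TC'(x) = 102 - 36x + 3x^2 and AVC = VC/x = 102 - 18x + x^2.
AVC is minimized where dAVC/dx = -18 + 2x = 0, at x = 9; min AVC = 102 - 18·9 + 9^2 = £21.
P = £69 exceeds min AVC = £21, so the firm stays open.
Solving P = MC: 33 - 36x + 3x^2 = 0 ⇒ x = 1 or 11. On the upward-sloping branch, x* = 11.
Check: AVC at x = 11 is £25 ≤ P, so revenue covers variable cost.
Profit = P·x − TC = 69·11 − 480 = £279.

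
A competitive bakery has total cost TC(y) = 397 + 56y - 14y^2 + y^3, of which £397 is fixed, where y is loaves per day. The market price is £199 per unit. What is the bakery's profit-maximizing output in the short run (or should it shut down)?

Produce at y = 13

Variable cost is VC = 56y - 14y^2 + y^3, so AVC = VC/y = 56 - 14y + y^2 and MC = dTC/dy = 56 - 28y + 3y^2.
The AVC parabola has its vertex at y = 14/2 = 7, where AVC = 56 - 14·7 + 7^2 = £7.
Because £199 ≥ £7, revenue can cover variable cost; the firm operates.
Set P = MC: 199 = 56 - 28y + 3y^2 → -143 - 28y + 3y^2 = 0. The roots are y = -11/3 and y = 13; the profit-maximizing output is on the rising part of MC, so y* = 13.
Check: AVC at y = 13 is £43 ≤ P, so revenue covers variable cost.
Profit = P·y − TC = 199·13 − 956 = £1631.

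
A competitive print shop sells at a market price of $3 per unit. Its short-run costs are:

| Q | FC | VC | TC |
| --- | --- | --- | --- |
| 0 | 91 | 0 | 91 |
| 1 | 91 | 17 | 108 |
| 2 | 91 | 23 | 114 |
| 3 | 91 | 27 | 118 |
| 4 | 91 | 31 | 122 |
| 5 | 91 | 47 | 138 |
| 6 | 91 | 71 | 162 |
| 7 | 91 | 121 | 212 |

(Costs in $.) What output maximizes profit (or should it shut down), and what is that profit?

Profit at each row (π = 3Q − TC): Q=0: -91; Q=1: -105; Q=2: -108; Q=3: -109; Q=4: -110; Q=5: -123; Q=6: -144; Q=7: -191.
Profit is highest at Q = 0. Equivalently, the lowest AVC in the table is 31/4 ≈ $7.75 at Q = 4, and P = $3 falls below it — price never covers variable cost, so the firm shuts down and loses only its fixed cost.

Q = 0 (shut down); profit = -$91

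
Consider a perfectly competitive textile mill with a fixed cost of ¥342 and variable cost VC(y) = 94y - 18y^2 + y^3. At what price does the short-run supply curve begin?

¥13 per unit

The shutdown price is the minimum of AVC. VC = 94y - 18y^2 + y^3, so AVC = 94 - 18y + y^2.
At the minimum of AVC, MC = AVC. MC = 94 - 36y + 3y^2; setting MC = AVC gives 2y^2 - 18y = 0, so y = 9. min AVC = 13.
The firm shuts down for any P below ¥13.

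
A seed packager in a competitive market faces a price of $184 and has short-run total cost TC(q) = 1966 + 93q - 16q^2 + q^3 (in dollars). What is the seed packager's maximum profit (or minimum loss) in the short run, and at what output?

AVC = 93 - 16q + q^2 has its minimum $29 at q = 8; price $184 clears that bar, so the firm operates.
With MC = 93 - 32q + 3q^2, P = MC on the upward-sloping part at q* = 13.
TR = 184·13 = 2392. TC = 1966 + 702 = 2668. Profit = 2392 − 2668 = -$276.
That loss of $276 beats the $1966 the firm would lose by shutting down; producing recovers $1690 of fixed cost.

Profit = -$276 at q = 13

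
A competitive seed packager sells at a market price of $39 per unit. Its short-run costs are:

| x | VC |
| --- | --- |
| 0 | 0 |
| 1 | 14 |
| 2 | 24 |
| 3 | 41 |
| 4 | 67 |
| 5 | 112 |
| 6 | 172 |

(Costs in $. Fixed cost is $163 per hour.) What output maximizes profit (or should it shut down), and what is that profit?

Profit at each row (π = 39x − TC): x=0: -163; x=1: -138; x=2: -109; x=3: -87; x=4: -74; x=5: -80; x=6: -101.
Profit is maximized at x = 4. AVC there is 67/4 = $16.75 ≤ P, so producing beats shutting down (which would give -$163).

x = 4; profit = -$74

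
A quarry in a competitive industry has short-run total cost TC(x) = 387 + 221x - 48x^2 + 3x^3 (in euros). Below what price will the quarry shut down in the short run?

Short-run supply begins at min AVC. From VC = 221x - 48x^2 + 3x^3, AVC = 221 - 48x + 3x^2.
dAVC/dx = -48 + 6x = 0 gives x = 8. min AVC = 221 - 48·8 + 3·8^2 = 29.
So the shutdown price is €29.

€29 per unit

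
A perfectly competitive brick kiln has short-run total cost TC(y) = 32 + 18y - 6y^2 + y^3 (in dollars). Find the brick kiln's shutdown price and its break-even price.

Shutdown price = $9; break-even price = $18

Shutdown price = min AVC. AVC = 18 - 6y + y^2, with vertex at y = 3 and minimum $9.
ATC = 32/y + 18 - 6y + y^2. Setting dATC/dy = −32/y^2 − 6 + 2y = 0 gives y = 4 (since 2·4^3 − 6·4^2 = 32).
min ATC = 32/4 + 18 − 6·4 + 4^2 = $18. That is the break-even price.
Between these two prices the firm operates at a loss; above $18 it earns a profit.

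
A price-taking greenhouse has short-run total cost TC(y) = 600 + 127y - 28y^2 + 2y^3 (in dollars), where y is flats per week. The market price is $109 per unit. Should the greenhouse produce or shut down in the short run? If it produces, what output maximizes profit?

From TC, MC = TC'(y) = 127 - 56y + 6y^2 and AVC = VC/y = 127 - 28y + 2y^2.
AVC is minimized where dAVC/dy = -28 + 4y = 0, at y = 7; min AVC = 127 - 28·7 + 2·7^2 = $29.
Since P = $109 ≥ min AVC = $29, price covers variable cost and the firm should produce.
Set P = MC: 109 = 127 - 56y + 6y^2 → 18 - 56y + 6y^2 = 0. The roots are y = 1/3 and y = 9; the profit-maximizing output is on the rising part of MC, so y* = 9.
Check: AVC at y = 9 is $37 ≤ P, so revenue covers variable cost.
Profit = P·y − TC = 109·9 − 933 = $48.

Produce at y = 9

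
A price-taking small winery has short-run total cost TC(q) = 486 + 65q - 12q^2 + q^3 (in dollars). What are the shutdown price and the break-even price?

Shutdown price = $29; break-even price = $92

Shutdown price = min AVC. AVC = 65 - 12q + q^2, with vertex at q = 6 and minimum $29.
ATC = 486/q + 65 - 12q + q^2. Setting dATC/dq = −486/q^2 − 12 + 2q = 0 gives q = 9 (since 2·9^3 − 12·9^2 = 486).
min ATC = 486/9 + 65 − 12·9 + 9^2 = $92. That is the break-even price.
Between these two prices the firm operates at a loss; above $92 it earns a profit.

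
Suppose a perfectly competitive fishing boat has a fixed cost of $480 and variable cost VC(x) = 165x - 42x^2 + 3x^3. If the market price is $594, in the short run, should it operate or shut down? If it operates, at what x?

From TC, MC = TC'(x) = 165 - 84x + 9x^2 and AVC = VC/x = 165 - 42x + 3x^2.
AVC is minimized where dAVC/dx = -42 + 6x = 0, at x = 7; min AVC = 165 - 42·7 + 3·7^2 = $18.
P = $594 exceeds min AVC = $18, so the firm stays open.
Set P = MC: 594 = 165 - 84x + 9x^2 → -429 - 84x + 9x^2 = 0. The roots are x = -11/3 and x = 13; the profit-maximizing output is on the rising part of MC, so x* = 13.
Check: AVC at x = 13 is $126 ≤ P, so revenue covers variable cost.
Profit = P·x − TC = 594·13 − 2118 = $5604.

Produce at x = 13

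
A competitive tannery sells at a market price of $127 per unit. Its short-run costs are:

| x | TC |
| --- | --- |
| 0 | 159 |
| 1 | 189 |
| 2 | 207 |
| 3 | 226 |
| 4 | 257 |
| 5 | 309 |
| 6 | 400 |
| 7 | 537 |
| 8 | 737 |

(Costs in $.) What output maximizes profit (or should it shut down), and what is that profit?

Tabulate TR − TC: x=0: -159; x=1: -62; x=2: 47; x=3: 155; x=4: 251; x=5: 326; x=6: 362; x=7: 352; x=8: 279.
Profit is maximized at x = 6. AVC there is 241/6 = $40.17 ≤ P, so producing beats shutting down (which would give -$159).

x = 6; profit = $362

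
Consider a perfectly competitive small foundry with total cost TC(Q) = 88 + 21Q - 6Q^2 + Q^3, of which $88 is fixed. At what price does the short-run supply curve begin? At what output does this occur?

Short-run supply begins at min AVC. From VC = 21Q - 6Q^2 + Q^3, AVC = 21 - 6Q + Q^2.
dAVC/dQ = -6 + 2Q = 0 gives Q = 3. min AVC = 21 - 6·3 + 3^2 = 12.
For P < $12 the firm produces nothing.

$12 per unit, at Q = 3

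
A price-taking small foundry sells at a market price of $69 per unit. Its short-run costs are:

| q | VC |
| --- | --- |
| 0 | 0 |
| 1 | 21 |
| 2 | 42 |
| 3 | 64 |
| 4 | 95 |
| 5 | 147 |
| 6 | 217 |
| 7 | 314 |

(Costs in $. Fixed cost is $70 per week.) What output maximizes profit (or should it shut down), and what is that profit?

Compute π = P·q − TC at each output: q=0: -70; q=1: -22; q=2: 26; q=3: 73; q=4: 111; q=5: 128; q=6: 127; q=7: 99.
Profit is maximized at q = 5. AVC there is 147/5 = $29.40 ≤ P, so producing beats shutting down (which would give -$70).

q = 5; profit = $128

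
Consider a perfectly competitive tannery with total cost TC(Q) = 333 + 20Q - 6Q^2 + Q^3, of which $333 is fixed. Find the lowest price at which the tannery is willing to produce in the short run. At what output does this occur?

The shutdown price is the minimum of AVC. VC = 20Q - 6Q^2 + Q^3, so AVC = 20 - 6Q + Q^2.
dAVC/dQ = -6 + 2Q = 0 gives Q = 3. min AVC = 20 - 6·3 + 3^2 = 11.
The firm shuts down for any P below $11.

$11 per unit, at Q = 3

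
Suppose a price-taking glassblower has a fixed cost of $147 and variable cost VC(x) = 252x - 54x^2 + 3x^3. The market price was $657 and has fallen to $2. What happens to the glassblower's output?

Output falls from 15 to 0 (the firm shuts down)

AVC = 252 - 54x + 3x^2, minimized at x = 9 where min AVC = $9. MC = 252 - 108x + 9x^2.
At P = $657 ≥ min AVC, set P = MC on the rising branch: x = 15.
At P = $2 < min AVC = $9, price no longer covers variable cost at any output, so the firm shuts down: x = 0.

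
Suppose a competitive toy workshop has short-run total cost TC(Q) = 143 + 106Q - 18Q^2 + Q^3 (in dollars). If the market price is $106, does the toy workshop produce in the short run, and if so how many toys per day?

Strip out fixed cost: VC = 106Q - 18Q^2 + Q^3. Then AVC = 106 - 18Q + Q^2 and MC = 106 - 36Q + 3Q^2.
AVC hits its minimum where MC = AVC, at Q = 9, giving min AVC = 106 - 18·9 + 9^2 = $25.
P = $106 exceeds min AVC = $25, so the firm stays open.
P = MC gives -36Q + 3Q^2 = 0, with roots 0 and 12. Take the larger (rising MC): Q* = 12.
Check: AVC at Q = 12 is $34 ≤ P, so revenue covers variable cost.
Profit = P·Q − TC = 106·12 − 551 = $721.

Produce at Q = 12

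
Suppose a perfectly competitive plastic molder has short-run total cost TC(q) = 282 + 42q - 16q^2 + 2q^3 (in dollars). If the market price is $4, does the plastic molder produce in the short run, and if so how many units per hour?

From TC, MC = TC'(q) = 42 - 32q + 6q^2 and AVC = VC/q = 42 - 16q + 2q^2.
AVC is minimized where dAVC/dq = -16 + 4q = 0, at q = 4; min AVC = 42 - 16·4 + 2·4^2 = $10.
Since P = $4 < min AVC = $10, price fails to cover variable cost at any output.
Best response: produce nothing and absorb the $282 fixed cost.

Shut down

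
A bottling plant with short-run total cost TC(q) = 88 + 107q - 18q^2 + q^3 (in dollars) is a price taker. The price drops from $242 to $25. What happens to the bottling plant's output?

Output falls from 15 to 0 (the firm shuts down)

AVC = 107 - 18q + q^2, minimized at q = 9 where min AVC = $26. MC = 107 - 36q + 3q^2.
With P = $242 above the shutdown price, P = MC gives q = 15.
At P = $25 < min AVC = $26, price no longer covers variable cost at any output, so the firm shuts down: q = 0.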